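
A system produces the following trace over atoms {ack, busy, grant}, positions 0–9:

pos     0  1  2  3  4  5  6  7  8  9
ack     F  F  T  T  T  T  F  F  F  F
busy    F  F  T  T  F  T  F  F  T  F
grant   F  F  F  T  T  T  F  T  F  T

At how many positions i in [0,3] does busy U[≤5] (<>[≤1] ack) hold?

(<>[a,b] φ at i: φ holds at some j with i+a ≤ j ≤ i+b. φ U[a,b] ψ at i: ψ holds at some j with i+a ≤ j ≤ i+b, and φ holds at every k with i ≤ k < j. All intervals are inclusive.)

Evaluate at each i in [0,3]:
  i=0: ✗ (lhs fails at k=0 before rhs at j=1)
  i=1: ✓ (rhs at j=1)
  i=2: ✓ (rhs at j=2)
  i=3: ✓ (rhs at j=3)
Positions where it holds: {1, 2, 3} → 3.

3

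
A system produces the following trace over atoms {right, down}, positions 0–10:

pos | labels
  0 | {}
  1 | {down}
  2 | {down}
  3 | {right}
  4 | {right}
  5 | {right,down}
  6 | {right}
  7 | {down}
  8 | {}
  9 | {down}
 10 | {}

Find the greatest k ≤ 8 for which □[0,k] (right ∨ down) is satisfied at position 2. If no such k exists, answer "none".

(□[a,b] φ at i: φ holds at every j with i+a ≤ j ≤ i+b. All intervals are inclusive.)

5

(right ∨ down) must hold from j=2 onward; find where it first fails.
  j=2: holds
  j=3: holds
  j=4: holds
  j=5: holds
  j=6: holds
  j=7: holds
  j=8: fails
Holds on [2,7], so largest k = 5.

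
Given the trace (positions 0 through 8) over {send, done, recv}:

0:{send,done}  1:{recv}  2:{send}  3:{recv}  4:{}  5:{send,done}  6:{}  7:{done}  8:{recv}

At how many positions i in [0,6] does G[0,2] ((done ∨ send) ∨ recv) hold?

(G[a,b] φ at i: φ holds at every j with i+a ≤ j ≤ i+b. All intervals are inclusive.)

Evaluate at each i in [0,6]:
  i=0: ✓ (all of [0,2])
  i=1: ✓ (all of [1,3])
  i=2: ✗ (fails at j=4)
  i=3: ✗ (fails at j=4)
  i=4: ✗ (fails at j=4)
  i=5: ✗ (fails at j=6)
  i=6: ✗ (fails at j=6)
Positions where it holds: {0, 1} → 2.

2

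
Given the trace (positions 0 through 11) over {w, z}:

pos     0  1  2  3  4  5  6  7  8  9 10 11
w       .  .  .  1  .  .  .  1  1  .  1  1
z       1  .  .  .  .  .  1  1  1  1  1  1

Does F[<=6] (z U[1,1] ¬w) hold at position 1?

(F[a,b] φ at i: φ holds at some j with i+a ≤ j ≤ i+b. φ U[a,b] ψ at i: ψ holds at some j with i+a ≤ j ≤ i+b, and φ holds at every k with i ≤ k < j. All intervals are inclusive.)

No

Check (z U[1,1] ¬w) at each j in [1,7]:
  j=1: fails
  j=2: fails
  j=3: fails
  j=4: fails
  j=5: fails
  j=6: fails
  j=7: fails
No position in the window satisfies it → formula fails.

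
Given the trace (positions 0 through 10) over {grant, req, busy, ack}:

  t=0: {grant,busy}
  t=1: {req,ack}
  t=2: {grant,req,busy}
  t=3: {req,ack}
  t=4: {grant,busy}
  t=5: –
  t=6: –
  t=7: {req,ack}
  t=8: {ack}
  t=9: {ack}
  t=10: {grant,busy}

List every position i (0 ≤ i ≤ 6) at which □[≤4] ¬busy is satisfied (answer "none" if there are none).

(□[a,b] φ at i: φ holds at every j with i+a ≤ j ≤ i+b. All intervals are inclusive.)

5

Evaluate at each i in [0,6]:
  i=0: ✗ (fails at j=0)
  i=1: ✗ (fails at j=2)
  i=2: ✗ (fails at j=2)
  i=3: ✗ (fails at j=4)
  i=4: ✗ (fails at j=4)
  i=5: ✓ (all of [5,9])
  i=6: ✗ (fails at j=10)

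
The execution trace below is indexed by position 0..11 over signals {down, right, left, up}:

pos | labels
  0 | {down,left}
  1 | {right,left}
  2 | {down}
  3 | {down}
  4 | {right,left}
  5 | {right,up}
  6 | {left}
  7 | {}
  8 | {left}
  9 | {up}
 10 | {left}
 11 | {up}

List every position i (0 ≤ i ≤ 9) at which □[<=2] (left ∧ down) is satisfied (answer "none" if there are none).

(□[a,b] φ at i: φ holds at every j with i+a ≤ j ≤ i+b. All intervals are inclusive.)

none

Evaluate at each i in [0,9]:
  i=0: ✗ (fails at j=1)
  i=1: ✗ (fails at j=1)
  i=2: ✗ (fails at j=2)
  i=3: ✗ (fails at j=3)
  i=4: ✗ (fails at j=4)
  i=5: ✗ (fails at j=5)
  i=6: ✗ (fails at j=6)
  i=7: ✗ (fails at j=7)
  i=8: ✗ (fails at j=8)
  i=9: ✗ (fails at j=9)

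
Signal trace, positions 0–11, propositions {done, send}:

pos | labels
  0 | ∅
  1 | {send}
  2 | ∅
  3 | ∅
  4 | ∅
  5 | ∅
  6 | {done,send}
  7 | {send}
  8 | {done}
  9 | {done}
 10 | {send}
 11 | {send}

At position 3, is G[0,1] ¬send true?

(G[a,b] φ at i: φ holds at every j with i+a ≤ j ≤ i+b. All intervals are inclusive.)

Holds

Check ¬send at every j in [3,4]:
  j=3: true
  j=4: true
All positions satisfy it → formula holds.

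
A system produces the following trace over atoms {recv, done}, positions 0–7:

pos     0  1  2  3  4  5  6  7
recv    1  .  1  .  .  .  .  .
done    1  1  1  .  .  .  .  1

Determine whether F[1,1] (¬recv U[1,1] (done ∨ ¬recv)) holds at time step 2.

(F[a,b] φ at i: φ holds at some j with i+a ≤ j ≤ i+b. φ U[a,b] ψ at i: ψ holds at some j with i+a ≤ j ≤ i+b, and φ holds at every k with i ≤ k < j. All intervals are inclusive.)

Yes

Check (¬recv U[1,1] (done ∨ ¬recv)) at each j in [3,3]:
  j=3: holds
Found at j=3 → formula holds.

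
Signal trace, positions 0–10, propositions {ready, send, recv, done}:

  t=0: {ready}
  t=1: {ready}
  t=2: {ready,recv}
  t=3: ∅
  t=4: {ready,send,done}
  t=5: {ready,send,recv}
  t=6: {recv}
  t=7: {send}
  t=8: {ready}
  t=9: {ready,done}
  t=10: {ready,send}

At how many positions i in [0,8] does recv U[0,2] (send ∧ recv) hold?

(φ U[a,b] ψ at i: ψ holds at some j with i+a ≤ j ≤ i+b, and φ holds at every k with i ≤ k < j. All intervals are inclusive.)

Evaluate at each i in [0,8]:
  i=0: ✗ (no rhs in [0,2])
  i=1: ✗ (no rhs in [1,3])
  i=2: ✗ (no rhs in [2,4])
  i=3: ✗ (lhs fails at k=3 before rhs at j=5)
  i=4: ✗ (lhs fails at k=4 before rhs at j=5)
  i=5: ✓ (rhs at j=5)
  i=6: ✗ (no rhs in [6,8])
  i=7: ✗ (no rhs in [7,9])
  i=8: ✗ (no rhs in [8,10])
Positions where it holds: {5} → 1.

1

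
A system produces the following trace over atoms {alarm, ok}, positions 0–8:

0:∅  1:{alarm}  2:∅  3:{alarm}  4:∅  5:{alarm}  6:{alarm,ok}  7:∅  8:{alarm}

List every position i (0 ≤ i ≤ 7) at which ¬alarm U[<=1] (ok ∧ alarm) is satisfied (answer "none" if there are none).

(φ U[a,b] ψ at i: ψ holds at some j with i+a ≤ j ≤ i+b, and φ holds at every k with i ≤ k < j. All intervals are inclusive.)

Evaluate at each i in [0,7]:
  i=0: ✗ (no rhs in [0,1])
  i=1: ✗ (no rhs in [1,2])
  i=2: ✗ (no rhs in [2,3])
  i=3: ✗ (no rhs in [3,4])
  i=4: ✗ (no rhs in [4,5])
  i=5: ✗ (lhs fails at k=5 before rhs at j=6)
  i=6: ✓ (rhs at j=6)
  i=7: ✗ (no rhs in [7,8])

6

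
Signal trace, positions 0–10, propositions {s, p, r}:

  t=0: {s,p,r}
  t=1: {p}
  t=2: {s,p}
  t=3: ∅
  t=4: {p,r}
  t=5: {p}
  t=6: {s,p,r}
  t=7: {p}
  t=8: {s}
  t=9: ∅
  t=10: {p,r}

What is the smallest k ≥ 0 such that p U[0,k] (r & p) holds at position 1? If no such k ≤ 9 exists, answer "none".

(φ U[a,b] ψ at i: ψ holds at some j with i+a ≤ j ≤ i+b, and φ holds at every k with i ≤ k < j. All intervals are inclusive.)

none

Need earliest j ≥ 1 with (r & p), and p at every k in [1,j-1].
  j=1: rhs fails.
  j=2: rhs fails.
  j=3: rhs fails.
  j=4: rhs holds but lhs fails at k=3.
  j=5: rhs fails.
  j=6: rhs holds but lhs fails at k=3.
  j=7: rhs fails.
  j=8: rhs fails.
  j=9: rhs fails.
  j=10: rhs holds but lhs fails at k=3.
No witness within the range → none.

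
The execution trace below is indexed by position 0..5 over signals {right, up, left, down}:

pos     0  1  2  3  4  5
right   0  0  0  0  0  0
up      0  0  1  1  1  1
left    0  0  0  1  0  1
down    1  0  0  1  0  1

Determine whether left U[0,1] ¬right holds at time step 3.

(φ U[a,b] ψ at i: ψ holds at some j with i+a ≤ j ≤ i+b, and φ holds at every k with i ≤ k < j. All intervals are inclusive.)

Need some j in [3,4] with ¬right, and left at every k in [3,j-1].
  j=3: ¬right holds; no prefix to check → satisfied.

Holds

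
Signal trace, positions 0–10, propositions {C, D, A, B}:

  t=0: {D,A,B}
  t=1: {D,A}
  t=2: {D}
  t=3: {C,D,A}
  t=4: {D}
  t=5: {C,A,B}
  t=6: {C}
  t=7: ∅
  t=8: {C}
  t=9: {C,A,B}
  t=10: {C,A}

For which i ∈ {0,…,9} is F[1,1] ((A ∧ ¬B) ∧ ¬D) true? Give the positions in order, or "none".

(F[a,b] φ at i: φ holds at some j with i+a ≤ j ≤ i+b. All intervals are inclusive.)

9

Evaluate at each i in [0,9]:
  i=0: ✗ (none in [1,1])
  i=1: ✗ (none in [2,2])
  i=2: ✗ (none in [3,3])
  i=3: ✗ (none in [4,4])
  i=4: ✗ (none in [5,5])
  i=5: ✗ (none in [6,6])
  i=6: ✗ (none in [7,7])
  i=7: ✗ (none in [8,8])
  i=8: ✗ (none in [9,9])
  i=9: ✓ (witness j=10)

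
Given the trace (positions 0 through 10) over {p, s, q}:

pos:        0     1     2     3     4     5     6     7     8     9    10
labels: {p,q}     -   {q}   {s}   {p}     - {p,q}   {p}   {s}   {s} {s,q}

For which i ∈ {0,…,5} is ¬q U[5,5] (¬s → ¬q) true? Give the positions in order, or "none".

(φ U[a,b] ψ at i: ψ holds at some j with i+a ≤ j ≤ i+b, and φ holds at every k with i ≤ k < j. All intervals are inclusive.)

none

Evaluate at each i in [0,5]:
  i=0: ✗ (lhs fails at k=0 before rhs at j=5)
  i=1: ✗ (no rhs in [6,6])
  i=2: ✗ (lhs fails at k=2 before rhs at j=7)
  i=3: ✗ (lhs fails at k=6 before rhs at j=8)
  i=4: ✗ (lhs fails at k=6 before rhs at j=9)
  i=5: ✗ (lhs fails at k=6 before rhs at j=10)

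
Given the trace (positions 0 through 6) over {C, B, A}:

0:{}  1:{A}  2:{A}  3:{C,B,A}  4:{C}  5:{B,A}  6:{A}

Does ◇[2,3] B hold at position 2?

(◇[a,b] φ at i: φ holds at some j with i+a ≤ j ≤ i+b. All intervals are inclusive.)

Check B at each j in [4,5]:
  j=4: false
  j=5: true
Found at j=5 → formula holds.

Yes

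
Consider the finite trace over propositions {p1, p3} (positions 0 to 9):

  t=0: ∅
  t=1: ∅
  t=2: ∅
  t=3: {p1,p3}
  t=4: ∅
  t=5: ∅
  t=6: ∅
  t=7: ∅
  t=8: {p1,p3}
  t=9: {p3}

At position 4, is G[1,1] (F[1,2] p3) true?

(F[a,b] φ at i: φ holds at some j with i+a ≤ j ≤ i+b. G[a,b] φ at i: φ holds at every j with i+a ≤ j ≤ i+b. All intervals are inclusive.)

No

Check F[1,2] p3 at every j in [5,5]:
  j=5: fails (none in [6,7])
Fails at j=5 → formula fails.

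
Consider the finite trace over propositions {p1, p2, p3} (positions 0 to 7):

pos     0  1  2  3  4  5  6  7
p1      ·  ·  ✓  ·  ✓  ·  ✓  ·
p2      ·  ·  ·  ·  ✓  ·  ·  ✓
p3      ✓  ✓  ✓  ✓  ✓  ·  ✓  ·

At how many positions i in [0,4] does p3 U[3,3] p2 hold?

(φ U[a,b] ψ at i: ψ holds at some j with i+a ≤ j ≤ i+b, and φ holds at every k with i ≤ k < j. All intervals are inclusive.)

Evaluate at each i in [0,4]:
  i=0: ✗ (no rhs in [3,3])
  i=1: ✓ (rhs at j=4; lhs holds on [1,3])
  i=2: ✗ (no rhs in [5,5])
  i=3: ✗ (no rhs in [6,6])
  i=4: ✗ (lhs fails at k=5 before rhs at j=7)
Positions where it holds: {1} → 1.

1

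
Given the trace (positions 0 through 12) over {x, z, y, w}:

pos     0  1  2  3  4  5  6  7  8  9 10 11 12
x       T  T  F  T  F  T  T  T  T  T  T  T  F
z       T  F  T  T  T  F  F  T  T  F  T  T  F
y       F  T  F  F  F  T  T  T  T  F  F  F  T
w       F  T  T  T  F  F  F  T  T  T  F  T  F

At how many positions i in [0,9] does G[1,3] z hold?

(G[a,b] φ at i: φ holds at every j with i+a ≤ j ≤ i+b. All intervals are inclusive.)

1

Evaluate at each i in [0,9]:
  i=0: ✗ (fails at j=1)
  i=1: ✓ (all of [2,4])
  i=2: ✗ (fails at j=5)
  i=3: ✗ (fails at j=5)
  i=4: ✗ (fails at j=5)
  i=5: ✗ (fails at j=6)
  i=6: ✗ (fails at j=9)
  i=7: ✗ (fails at j=9)
  i=8: ✗ (fails at j=9)
  i=9: ✗ (fails at j=12)
Positions where it holds: {1} → 1.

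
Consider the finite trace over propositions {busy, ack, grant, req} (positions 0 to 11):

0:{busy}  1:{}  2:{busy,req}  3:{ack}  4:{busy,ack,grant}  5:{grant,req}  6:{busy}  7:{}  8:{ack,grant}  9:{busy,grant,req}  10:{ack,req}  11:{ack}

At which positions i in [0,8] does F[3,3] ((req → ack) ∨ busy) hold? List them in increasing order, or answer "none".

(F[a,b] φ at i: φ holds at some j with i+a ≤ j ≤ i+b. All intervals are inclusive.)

0, 1, 3, 4, 5, 6, 7, 8

Evaluate at each i in [0,8]:
  i=0: ✓ (witness j=3)
  i=1: ✓ (witness j=4)
  i=2: ✗ (none in [5,5])
  i=3: ✓ (witness j=6)
  i=4: ✓ (witness j=7)
  i=5: ✓ (witness j=8)
  i=6: ✓ (witness j=9)
  i=7: ✓ (witness j=10)
  i=8: ✓ (witness j=11)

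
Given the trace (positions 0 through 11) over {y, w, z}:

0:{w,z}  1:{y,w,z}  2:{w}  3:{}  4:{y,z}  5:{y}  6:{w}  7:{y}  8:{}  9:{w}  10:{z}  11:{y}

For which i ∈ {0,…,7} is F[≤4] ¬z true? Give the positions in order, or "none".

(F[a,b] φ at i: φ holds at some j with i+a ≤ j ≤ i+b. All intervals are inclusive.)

Evaluate at each i in [0,7]:
  i=0: ✓ (witness j=2)
  i=1: ✓ (witness j=2)
  i=2: ✓ (witness j=2)
  i=3: ✓ (witness j=3)
  i=4: ✓ (witness j=5)
  i=5: ✓ (witness j=5)
  i=6: ✓ (witness j=6)
  i=7: ✓ (witness j=7)

0, 1, 2, 3, 4, 5, 6, 7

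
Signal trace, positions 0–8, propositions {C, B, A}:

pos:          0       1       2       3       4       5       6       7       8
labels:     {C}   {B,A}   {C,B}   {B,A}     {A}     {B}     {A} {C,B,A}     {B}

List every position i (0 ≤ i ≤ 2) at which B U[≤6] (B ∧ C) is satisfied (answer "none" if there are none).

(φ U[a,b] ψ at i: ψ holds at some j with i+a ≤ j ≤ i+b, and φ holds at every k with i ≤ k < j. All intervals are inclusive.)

1, 2

Evaluate at each i in [0,2]:
  i=0: ✗ (lhs fails at k=0 before rhs at j=2)
  i=1: ✓ (rhs at j=2; lhs holds on [1,1])
  i=2: ✓ (rhs at j=2)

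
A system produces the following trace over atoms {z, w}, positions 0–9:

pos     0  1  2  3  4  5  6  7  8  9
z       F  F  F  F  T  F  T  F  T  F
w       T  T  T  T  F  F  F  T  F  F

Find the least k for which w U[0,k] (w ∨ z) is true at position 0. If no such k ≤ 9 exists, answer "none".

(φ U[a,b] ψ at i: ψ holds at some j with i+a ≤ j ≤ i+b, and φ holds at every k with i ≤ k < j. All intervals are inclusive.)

Need earliest j ≥ 0 with (w ∨ z), and w at every k in [0,j-1].
  j=0: rhs holds (empty prefix). k = 0.

0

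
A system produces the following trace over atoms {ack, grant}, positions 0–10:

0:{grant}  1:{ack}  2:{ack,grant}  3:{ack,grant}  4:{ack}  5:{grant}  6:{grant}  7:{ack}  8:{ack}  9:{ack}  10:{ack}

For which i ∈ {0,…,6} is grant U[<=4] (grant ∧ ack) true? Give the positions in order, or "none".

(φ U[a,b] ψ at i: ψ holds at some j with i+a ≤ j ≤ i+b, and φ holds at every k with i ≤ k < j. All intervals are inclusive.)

Evaluate at each i in [0,6]:
  i=0: ✗ (lhs fails at k=1 before rhs at j=2)
  i=1: ✗ (lhs fails at k=1 before rhs at j=2)
  i=2: ✓ (rhs at j=2)
  i=3: ✓ (rhs at j=3)
  i=4: ✗ (no rhs in [4,8])
  i=5: ✗ (no rhs in [5,9])
  i=6: ✗ (no rhs in [6,10])

2, 3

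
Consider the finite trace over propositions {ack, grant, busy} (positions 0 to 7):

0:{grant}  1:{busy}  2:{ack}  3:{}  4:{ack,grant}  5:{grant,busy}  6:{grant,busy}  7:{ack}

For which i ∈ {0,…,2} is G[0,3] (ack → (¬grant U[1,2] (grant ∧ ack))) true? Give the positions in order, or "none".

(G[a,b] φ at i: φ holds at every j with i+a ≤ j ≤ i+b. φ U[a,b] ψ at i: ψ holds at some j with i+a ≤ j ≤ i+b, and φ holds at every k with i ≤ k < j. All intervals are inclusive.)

0

Evaluate at each i in [0,2]:
  i=0: ✓ (all of [0,3])
  i=1: ✗ (fails at j=4)
  i=2: ✗ (fails at j=4)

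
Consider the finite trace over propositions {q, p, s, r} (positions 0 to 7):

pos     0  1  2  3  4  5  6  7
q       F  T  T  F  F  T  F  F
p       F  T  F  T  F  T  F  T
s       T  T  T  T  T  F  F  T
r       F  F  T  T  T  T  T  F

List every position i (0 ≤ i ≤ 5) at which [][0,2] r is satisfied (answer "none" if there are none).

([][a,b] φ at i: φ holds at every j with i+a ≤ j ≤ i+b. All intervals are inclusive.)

2, 3, 4

Evaluate at each i in [0,5]:
  i=0: ✗ (fails at j=0)
  i=1: ✗ (fails at j=1)
  i=2: ✓ (all of [2,4])
  i=3: ✓ (all of [3,5])
  i=4: ✓ (all of [4,6])
  i=5: ✗ (fails at j=7)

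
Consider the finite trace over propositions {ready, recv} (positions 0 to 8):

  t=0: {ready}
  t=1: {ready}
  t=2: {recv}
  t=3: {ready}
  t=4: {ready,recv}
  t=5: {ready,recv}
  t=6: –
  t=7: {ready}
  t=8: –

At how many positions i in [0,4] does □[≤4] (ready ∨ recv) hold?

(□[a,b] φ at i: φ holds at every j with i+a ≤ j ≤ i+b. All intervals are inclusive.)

Evaluate at each i in [0,4]:
  i=0: ✓ (all of [0,4])
  i=1: ✓ (all of [1,5])
  i=2: ✗ (fails at j=6)
  i=3: ✗ (fails at j=6)
  i=4: ✗ (fails at j=6)
Positions where it holds: {0, 1} → 2.

2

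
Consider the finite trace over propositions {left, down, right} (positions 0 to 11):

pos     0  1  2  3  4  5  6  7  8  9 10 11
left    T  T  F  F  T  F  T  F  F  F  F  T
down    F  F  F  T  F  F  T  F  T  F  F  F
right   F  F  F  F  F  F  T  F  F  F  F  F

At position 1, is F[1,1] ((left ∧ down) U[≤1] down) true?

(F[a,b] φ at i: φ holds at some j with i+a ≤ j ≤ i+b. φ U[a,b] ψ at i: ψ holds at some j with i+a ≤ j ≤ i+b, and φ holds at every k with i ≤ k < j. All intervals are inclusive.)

False

Check ((left ∧ down) U[≤1] down) at each j in [2,2]:
  j=2: fails
No position in the window satisfies it → formula fails.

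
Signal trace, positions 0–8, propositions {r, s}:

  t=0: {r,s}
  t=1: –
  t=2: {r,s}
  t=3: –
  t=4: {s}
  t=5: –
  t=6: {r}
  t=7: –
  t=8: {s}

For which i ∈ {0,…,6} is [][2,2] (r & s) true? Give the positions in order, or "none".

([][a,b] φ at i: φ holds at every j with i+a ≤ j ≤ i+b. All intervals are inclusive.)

Evaluate at each i in [0,6]:
  i=0: ✓ (all of [2,2])
  i=1: ✗ (fails at j=3)
  i=2: ✗ (fails at j=4)
  i=3: ✗ (fails at j=5)
  i=4: ✗ (fails at j=6)
  i=5: ✗ (fails at j=7)
  i=6: ✗ (fails at j=8)

0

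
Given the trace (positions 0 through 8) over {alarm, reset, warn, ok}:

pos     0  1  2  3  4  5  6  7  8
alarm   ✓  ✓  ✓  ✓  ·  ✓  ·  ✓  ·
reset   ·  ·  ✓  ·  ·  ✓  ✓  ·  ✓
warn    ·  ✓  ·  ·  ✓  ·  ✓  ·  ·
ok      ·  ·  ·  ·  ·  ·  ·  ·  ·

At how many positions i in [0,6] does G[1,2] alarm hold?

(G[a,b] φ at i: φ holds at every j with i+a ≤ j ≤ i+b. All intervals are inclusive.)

Evaluate at each i in [0,6]:
  i=0: ✓ (all of [1,2])
  i=1: ✓ (all of [2,3])
  i=2: ✗ (fails at j=4)
  i=3: ✗ (fails at j=4)
  i=4: ✗ (fails at j=6)
  i=5: ✗ (fails at j=6)
  i=6: ✗ (fails at j=8)
Positions where it holds: {0, 1} → 2.

2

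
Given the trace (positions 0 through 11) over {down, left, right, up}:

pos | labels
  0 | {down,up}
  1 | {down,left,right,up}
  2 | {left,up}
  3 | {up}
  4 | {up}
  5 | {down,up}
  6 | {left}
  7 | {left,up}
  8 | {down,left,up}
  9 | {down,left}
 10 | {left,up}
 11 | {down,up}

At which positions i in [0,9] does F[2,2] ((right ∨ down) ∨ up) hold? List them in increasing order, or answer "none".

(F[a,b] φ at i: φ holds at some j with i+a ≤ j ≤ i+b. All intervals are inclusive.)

Evaluate at each i in [0,9]:
  i=0: ✓ (witness j=2)
  i=1: ✓ (witness j=3)
  i=2: ✓ (witness j=4)
  i=3: ✓ (witness j=5)
  i=4: ✗ (none in [6,6])
  i=5: ✓ (witness j=7)
  i=6: ✓ (witness j=8)
  i=7: ✓ (witness j=9)
  i=8: ✓ (witness j=10)
  i=9: ✓ (witness j=11)

0, 1, 2, 3, 5, 6, 7, 8, 9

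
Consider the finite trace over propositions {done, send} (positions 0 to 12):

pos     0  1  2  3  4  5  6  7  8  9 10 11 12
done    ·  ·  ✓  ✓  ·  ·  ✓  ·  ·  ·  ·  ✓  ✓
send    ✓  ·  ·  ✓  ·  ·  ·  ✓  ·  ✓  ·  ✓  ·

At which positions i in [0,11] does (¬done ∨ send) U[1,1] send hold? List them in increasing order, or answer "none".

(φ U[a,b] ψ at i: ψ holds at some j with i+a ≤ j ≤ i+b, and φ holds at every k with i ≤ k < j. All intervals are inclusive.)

8, 10

Evaluate at each i in [0,11]:
  i=0: ✗ (no rhs in [1,1])
  i=1: ✗ (no rhs in [2,2])
  i=2: ✗ (lhs fails at k=2 before rhs at j=3)
  i=3: ✗ (no rhs in [4,4])
  i=4: ✗ (no rhs in [5,5])
  i=5: ✗ (no rhs in [6,6])
  i=6: ✗ (lhs fails at k=6 before rhs at j=7)
  i=7: ✗ (no rhs in [8,8])
  i=8: ✓ (rhs at j=9; lhs holds on [8,8])
  i=9: ✗ (no rhs in [10,10])
  i=10: ✓ (rhs at j=11; lhs holds on [10,10])
  i=11: ✗ (no rhs in [12,12])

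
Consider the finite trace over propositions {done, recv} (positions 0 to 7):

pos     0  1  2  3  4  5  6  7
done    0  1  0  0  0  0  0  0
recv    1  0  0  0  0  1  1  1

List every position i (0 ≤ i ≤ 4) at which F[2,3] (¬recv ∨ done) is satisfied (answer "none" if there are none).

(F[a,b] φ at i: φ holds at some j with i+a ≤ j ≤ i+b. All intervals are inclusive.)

0, 1, 2

Evaluate at each i in [0,4]:
  i=0: ✓ (witness j=2)
  i=1: ✓ (witness j=3)
  i=2: ✓ (witness j=4)
  i=3: ✗ (none in [5,6])
  i=4: ✗ (none in [6,7])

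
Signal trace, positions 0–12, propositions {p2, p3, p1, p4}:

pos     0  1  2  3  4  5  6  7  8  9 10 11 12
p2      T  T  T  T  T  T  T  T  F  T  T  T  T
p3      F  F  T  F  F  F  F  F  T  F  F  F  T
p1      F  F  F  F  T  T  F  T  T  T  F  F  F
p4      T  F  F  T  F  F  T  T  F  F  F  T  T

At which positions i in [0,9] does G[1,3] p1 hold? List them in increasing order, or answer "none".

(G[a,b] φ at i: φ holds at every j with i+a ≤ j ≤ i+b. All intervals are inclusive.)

Evaluate at each i in [0,9]:
  i=0: ✗ (fails at j=1)
  i=1: ✗ (fails at j=2)
  i=2: ✗ (fails at j=3)
  i=3: ✗ (fails at j=6)
  i=4: ✗ (fails at j=6)
  i=5: ✗ (fails at j=6)
  i=6: ✓ (all of [7,9])
  i=7: ✗ (fails at j=10)
  i=8: ✗ (fails at j=10)
  i=9: ✗ (fails at j=10)

6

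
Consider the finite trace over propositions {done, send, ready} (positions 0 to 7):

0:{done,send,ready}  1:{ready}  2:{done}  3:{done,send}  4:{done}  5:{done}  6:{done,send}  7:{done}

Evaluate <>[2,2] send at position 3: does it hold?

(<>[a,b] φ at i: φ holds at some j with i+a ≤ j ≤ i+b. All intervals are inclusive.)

False

Check send at each j in [5,5]:
  j=5: false
No position in the window satisfies it → formula fails.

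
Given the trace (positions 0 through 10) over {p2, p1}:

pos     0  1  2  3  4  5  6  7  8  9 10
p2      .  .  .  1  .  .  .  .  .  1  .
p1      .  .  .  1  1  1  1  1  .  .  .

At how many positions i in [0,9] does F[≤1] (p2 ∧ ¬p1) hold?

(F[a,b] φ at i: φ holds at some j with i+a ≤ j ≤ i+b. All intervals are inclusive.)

2

Evaluate at each i in [0,9]:
  i=0: ✗ (none in [0,1])
  i=1: ✗ (none in [1,2])
  i=2: ✗ (none in [2,3])
  i=3: ✗ (none in [3,4])
  i=4: ✗ (none in [4,5])
  i=5: ✗ (none in [5,6])
  i=6: ✗ (none in [6,7])
  i=7: ✗ (none in [7,8])
  i=8: ✓ (witness j=9)
  i=9: ✓ (witness j=9)
Positions where it holds: {8, 9} → 2.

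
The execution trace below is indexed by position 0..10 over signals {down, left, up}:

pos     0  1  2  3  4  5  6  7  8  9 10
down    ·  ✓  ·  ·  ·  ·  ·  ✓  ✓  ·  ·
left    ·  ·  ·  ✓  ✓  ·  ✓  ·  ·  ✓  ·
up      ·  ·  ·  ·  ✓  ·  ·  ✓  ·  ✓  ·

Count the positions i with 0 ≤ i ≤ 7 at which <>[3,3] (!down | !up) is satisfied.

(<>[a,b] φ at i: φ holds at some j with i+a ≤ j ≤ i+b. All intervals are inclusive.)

Evaluate at each i in [0,7]:
  i=0: ✓ (witness j=3)
  i=1: ✓ (witness j=4)
  i=2: ✓ (witness j=5)
  i=3: ✓ (witness j=6)
  i=4: ✗ (none in [7,7])
  i=5: ✓ (witness j=8)
  i=6: ✓ (witness j=9)
  i=7: ✓ (witness j=10)
Positions where it holds: {0, 1, 2, 3, 5, 6, 7} → 7.

7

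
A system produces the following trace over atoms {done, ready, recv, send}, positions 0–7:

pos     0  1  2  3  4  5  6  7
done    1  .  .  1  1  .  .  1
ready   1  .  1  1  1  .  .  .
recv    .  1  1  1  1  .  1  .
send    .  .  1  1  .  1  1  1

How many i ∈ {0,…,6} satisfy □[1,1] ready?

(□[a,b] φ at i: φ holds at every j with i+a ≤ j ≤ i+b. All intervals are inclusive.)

3

Evaluate at each i in [0,6]:
  i=0: ✗ (fails at j=1)
  i=1: ✓ (all of [2,2])
  i=2: ✓ (all of [3,3])
  i=3: ✓ (all of [4,4])
  i=4: ✗ (fails at j=5)
  i=5: ✗ (fails at j=6)
  i=6: ✗ (fails at j=7)
Positions where it holds: {1, 2, 3} → 3.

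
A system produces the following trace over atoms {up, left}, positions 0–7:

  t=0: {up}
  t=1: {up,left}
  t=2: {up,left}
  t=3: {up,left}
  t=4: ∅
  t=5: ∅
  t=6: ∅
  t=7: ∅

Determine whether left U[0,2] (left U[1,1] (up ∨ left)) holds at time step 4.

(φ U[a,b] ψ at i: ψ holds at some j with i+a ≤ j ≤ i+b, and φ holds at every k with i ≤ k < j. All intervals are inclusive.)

False

Need some j in [4,6] with (left U[1,1] (up ∨ left)), and left at every k in [4,j-1].
  j=4: (left U[1,1] (up ∨ left)) — fails.
  j=5: (left U[1,1] (up ∨ left)) — fails.
  j=6: (left U[1,1] (up ∨ left)) — fails.
No j in the window works → until fails.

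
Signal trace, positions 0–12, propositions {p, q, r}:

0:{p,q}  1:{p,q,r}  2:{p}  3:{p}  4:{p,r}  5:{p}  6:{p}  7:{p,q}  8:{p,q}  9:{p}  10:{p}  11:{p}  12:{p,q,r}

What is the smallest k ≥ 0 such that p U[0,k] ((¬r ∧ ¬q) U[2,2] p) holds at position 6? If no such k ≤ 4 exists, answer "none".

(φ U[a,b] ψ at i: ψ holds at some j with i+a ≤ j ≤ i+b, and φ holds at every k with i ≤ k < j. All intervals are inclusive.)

3

Need earliest j ≥ 6 with ((¬r ∧ ¬q) U[2,2] p), and p at every k in [6,j-1].
  j=6: rhs fails.
  j=7: rhs fails.
  j=8: rhs fails.
  j=9: rhs holds; lhs holds on [6,8]. k = 3.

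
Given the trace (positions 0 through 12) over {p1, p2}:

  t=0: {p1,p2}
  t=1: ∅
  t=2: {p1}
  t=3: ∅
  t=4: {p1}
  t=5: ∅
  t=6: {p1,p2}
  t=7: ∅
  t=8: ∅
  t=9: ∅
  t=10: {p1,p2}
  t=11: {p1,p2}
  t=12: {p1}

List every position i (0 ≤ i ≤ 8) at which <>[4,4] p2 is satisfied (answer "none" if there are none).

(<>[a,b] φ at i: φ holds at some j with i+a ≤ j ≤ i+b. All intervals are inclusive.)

2, 6, 7

Evaluate at each i in [0,8]:
  i=0: ✗ (none in [4,4])
  i=1: ✗ (none in [5,5])
  i=2: ✓ (witness j=6)
  i=3: ✗ (none in [7,7])
  i=4: ✗ (none in [8,8])
  i=5: ✗ (none in [9,9])
  i=6: ✓ (witness j=10)
  i=7: ✓ (witness j=11)
  i=8: ✗ (none in [12,12])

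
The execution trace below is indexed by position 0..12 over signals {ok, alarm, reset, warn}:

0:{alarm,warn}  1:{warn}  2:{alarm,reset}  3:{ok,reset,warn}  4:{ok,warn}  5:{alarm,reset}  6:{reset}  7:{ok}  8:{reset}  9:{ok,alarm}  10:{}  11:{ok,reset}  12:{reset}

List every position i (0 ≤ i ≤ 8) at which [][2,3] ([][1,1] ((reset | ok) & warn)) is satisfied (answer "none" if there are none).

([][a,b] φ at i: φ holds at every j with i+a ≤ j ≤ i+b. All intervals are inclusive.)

0

Evaluate at each i in [0,8]:
  i=0: ✓ (all of [2,3])
  i=1: ✗ (fails at j=4)
  i=2: ✗ (fails at j=4)
  i=3: ✗ (fails at j=5)
  i=4: ✗ (fails at j=6)
  i=5: ✗ (fails at j=7)
  i=6: ✗ (fails at j=8)
  i=7: ✗ (fails at j=9)
  i=8: ✗ (fails at j=10)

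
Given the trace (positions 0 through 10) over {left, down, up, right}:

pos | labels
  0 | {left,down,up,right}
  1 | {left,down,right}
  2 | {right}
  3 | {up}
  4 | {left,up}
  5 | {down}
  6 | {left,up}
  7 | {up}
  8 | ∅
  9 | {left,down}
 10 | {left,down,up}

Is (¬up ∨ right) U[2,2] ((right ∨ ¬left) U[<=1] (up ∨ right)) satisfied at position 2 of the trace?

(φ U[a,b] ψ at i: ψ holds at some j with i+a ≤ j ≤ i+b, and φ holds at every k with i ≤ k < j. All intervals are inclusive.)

Does not hold

Need some j in [4,4] with ((right ∨ ¬left) U[<=1] (up ∨ right)), and (¬up ∨ right) at every k in [2,j-1].
  j=4: ((right ∨ ¬left) U[<=1] (up ∨ right)) holds, but (¬up ∨ right) fails at k=3 → not this j.
No j in the window works → until fails.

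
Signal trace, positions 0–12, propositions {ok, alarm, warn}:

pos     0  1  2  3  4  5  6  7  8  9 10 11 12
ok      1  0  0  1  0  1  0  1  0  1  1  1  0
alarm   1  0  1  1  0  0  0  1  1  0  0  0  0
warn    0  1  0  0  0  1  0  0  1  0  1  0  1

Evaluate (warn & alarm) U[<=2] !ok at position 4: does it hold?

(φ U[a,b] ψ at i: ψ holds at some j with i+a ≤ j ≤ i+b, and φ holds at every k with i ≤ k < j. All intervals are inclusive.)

Need some j in [4,6] with !ok, and (warn & alarm) at every k in [4,j-1].
  j=4: !ok holds; no prefix to check → satisfied.

Holds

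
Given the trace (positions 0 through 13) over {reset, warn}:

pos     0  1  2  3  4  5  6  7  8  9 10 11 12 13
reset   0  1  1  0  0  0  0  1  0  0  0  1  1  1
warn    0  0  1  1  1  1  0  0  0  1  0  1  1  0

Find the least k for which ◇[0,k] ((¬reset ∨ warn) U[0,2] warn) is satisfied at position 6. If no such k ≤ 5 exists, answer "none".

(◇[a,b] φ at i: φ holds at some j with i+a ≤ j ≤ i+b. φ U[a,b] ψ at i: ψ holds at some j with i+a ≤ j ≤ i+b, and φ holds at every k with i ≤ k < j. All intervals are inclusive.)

Scan j = 6,7,… for ((¬reset ∨ warn) U[0,2] warn):
  j=6: fails
  j=7: fails
  j=8: holds
First hit at j=8, so smallest k = 8-6 = 2.

2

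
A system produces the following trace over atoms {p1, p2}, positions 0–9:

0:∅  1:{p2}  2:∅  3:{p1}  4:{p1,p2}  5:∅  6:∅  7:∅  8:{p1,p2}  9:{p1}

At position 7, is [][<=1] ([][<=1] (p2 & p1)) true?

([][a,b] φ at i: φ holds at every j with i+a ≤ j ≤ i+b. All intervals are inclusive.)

Does not hold

Check [][<=1] (p2 & p1) at every j in [7,8]:
  j=7: fails at 7
  j=8: fails at 9
Fails at j=7 → formula fails.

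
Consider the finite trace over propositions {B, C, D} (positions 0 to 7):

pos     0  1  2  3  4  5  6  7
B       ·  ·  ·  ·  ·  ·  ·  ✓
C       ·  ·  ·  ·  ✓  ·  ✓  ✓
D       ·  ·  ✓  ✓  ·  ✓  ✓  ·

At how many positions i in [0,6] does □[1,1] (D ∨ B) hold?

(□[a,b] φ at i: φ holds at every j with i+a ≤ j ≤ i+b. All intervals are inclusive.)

Evaluate at each i in [0,6]:
  i=0: ✗ (fails at j=1)
  i=1: ✓ (all of [2,2])
  i=2: ✓ (all of [3,3])
  i=3: ✗ (fails at j=4)
  i=4: ✓ (all of [5,5])
  i=5: ✓ (all of [6,6])
  i=6: ✓ (all of [7,7])
Positions where it holds: {1, 2, 4, 5, 6} → 5.

5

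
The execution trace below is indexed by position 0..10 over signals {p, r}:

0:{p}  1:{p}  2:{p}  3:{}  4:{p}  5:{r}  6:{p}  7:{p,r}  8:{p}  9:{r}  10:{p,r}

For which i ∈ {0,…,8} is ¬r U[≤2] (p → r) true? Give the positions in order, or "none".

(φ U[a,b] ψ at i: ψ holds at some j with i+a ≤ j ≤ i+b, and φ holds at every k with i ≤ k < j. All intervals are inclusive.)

Evaluate at each i in [0,8]:
  i=0: ✗ (no rhs in [0,2])
  i=1: ✓ (rhs at j=3; lhs holds on [1,2])
  i=2: ✓ (rhs at j=3; lhs holds on [2,2])
  i=3: ✓ (rhs at j=3)
  i=4: ✓ (rhs at j=5; lhs holds on [4,4])
  i=5: ✓ (rhs at j=5)
  i=6: ✓ (rhs at j=7; lhs holds on [6,6])
  i=7: ✓ (rhs at j=7)
  i=8: ✓ (rhs at j=9; lhs holds on [8,8])

1, 2, 3, 4, 5, 6, 7, 8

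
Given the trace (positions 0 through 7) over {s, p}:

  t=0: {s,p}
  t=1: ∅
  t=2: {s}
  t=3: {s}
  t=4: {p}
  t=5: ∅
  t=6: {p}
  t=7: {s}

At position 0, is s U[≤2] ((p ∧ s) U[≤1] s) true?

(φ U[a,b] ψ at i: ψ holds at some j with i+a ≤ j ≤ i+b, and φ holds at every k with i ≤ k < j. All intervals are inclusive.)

Need some j in [0,2] with ((p ∧ s) U[≤1] s), and s at every k in [0,j-1].
  j=0: ((p ∧ s) U[≤1] s) holds; no prefix to check → satisfied.

Yes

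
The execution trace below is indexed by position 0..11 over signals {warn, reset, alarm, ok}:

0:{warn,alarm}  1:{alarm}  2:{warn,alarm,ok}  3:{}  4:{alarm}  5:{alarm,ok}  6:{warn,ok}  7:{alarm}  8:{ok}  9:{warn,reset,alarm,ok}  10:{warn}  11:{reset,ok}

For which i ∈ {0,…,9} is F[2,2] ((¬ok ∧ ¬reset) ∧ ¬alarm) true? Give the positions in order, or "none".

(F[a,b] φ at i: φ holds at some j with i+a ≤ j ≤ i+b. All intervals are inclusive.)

1, 8

Evaluate at each i in [0,9]:
  i=0: ✗ (none in [2,2])
  i=1: ✓ (witness j=3)
  i=2: ✗ (none in [4,4])
  i=3: ✗ (none in [5,5])
  i=4: ✗ (none in [6,6])
  i=5: ✗ (none in [7,7])
  i=6: ✗ (none in [8,8])
  i=7: ✗ (none in [9,9])
  i=8: ✓ (witness j=10)
  i=9: ✗ (none in [11,11])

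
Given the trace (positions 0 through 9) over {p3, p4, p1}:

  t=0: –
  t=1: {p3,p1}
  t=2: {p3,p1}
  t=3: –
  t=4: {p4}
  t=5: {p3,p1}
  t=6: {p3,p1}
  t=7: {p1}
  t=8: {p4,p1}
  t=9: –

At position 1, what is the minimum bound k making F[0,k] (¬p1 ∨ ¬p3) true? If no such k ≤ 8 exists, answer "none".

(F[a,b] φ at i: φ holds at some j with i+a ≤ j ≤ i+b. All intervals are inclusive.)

2

Scan j = 1,2,… for (¬p1 ∨ ¬p3):
  j=1: fails
  j=2: fails
  j=3: holds
First hit at j=3, so smallest k = 3-1 = 2.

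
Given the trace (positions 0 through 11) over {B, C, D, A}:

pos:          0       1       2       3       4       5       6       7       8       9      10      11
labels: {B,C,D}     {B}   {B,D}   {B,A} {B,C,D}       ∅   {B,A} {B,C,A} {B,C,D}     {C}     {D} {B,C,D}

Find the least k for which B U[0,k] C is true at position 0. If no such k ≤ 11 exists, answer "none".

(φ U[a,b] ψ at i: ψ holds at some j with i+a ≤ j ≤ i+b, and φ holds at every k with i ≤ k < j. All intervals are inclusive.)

Need earliest j ≥ 0 with C, and B at every k in [0,j-1].
  j=0: rhs holds (empty prefix). k = 0.

0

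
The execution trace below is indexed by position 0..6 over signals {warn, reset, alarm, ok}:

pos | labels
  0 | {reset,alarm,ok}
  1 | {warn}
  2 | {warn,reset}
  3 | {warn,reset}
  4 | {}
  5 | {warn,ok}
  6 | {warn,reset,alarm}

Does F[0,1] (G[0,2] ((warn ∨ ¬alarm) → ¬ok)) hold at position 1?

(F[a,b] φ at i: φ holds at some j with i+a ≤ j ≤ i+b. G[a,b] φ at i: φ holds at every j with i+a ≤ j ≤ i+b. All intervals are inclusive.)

Check G[0,2] ((warn ∨ ¬alarm) → ¬ok) at each j in [1,2]:
  j=1: holds on [1,3]
  j=2: holds on [2,4]
Found at j=1 → formula holds.

Yes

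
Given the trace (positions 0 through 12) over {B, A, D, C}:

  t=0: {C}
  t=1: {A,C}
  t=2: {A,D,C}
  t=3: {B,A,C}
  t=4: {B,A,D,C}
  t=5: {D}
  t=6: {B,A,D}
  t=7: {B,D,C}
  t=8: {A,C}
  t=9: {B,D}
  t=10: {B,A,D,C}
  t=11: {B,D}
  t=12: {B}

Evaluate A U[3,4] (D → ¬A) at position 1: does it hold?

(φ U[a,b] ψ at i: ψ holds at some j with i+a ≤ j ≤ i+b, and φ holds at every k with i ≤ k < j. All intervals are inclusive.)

Need some j in [4,5] with (D → ¬A), and A at every k in [1,j-1].
  j=4: (D → ¬A) false.
  j=5: (D → ¬A) holds; A holds at every k in [1,4] → satisfied.

Yes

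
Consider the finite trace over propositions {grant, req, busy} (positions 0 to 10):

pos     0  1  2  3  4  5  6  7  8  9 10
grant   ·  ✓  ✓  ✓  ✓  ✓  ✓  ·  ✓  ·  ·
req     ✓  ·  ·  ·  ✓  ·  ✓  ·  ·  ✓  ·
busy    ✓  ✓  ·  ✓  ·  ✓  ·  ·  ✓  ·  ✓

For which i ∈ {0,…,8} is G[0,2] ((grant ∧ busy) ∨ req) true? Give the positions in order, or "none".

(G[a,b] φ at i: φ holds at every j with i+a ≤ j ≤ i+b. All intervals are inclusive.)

Evaluate at each i in [0,8]:
  i=0: ✗ (fails at j=2)
  i=1: ✗ (fails at j=2)
  i=2: ✗ (fails at j=2)
  i=3: ✓ (all of [3,5])
  i=4: ✓ (all of [4,6])
  i=5: ✗ (fails at j=7)
  i=6: ✗ (fails at j=7)
  i=7: ✗ (fails at j=7)
  i=8: ✗ (fails at j=10)

3, 4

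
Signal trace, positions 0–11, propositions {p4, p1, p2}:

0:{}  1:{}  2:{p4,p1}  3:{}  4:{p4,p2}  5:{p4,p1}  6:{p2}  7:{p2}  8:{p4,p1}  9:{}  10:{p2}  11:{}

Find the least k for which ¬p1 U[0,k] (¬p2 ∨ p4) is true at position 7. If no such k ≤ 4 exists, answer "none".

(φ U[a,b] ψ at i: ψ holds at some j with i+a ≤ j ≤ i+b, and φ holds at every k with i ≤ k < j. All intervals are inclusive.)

1

Need earliest j ≥ 7 with (¬p2 ∨ p4), and ¬p1 at every k in [7,j-1].
  j=7: rhs fails.
  j=8: rhs holds; lhs holds on [7,7]. k = 1.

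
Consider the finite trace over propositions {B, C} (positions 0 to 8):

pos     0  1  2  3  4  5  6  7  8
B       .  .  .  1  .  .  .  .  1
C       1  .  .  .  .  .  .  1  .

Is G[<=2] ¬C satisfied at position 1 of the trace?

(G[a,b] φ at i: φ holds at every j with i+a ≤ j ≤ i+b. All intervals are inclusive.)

Check ¬C at every j in [1,3]:
  j=1: true
  j=2: true
  j=3: true
All positions satisfy it → formula holds.

Yes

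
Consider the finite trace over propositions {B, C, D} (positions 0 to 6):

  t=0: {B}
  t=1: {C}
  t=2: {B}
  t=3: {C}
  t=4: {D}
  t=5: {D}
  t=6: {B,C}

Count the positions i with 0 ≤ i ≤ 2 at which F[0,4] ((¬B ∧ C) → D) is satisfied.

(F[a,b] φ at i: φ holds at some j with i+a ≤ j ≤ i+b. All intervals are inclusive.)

3

Evaluate at each i in [0,2]:
  i=0: ✓ (witness j=0)
  i=1: ✓ (witness j=2)
  i=2: ✓ (witness j=2)
Positions where it holds: {0, 1, 2} → 3.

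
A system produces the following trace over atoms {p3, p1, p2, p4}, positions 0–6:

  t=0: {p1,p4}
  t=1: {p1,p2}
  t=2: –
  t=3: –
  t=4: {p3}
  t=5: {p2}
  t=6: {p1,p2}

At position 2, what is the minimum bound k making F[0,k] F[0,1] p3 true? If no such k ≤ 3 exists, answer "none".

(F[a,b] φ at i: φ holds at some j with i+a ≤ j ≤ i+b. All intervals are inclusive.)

Scan j = 2,3,… for F[0,1] p3:
  j=2: fails
  j=3: holds
First hit at j=3, so smallest k = 3-2 = 1.

1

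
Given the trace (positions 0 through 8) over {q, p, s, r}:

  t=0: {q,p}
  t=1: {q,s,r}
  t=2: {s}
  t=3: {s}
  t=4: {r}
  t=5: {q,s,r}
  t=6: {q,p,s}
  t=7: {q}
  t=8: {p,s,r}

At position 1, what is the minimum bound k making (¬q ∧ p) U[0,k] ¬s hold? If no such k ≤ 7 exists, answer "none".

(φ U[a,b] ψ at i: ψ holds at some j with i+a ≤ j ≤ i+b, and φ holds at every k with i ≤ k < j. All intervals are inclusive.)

Need earliest j ≥ 1 with ¬s, and (¬q ∧ p) at every k in [1,j-1].
  j=1: rhs fails.
  j=2: rhs fails.
  j=3: rhs fails.
  j=4: rhs holds but lhs fails at k=1.
  j=5: rhs fails.
  j=6: rhs fails.
  j=7: rhs holds but lhs fails at k=1.
  j=8: rhs fails.
No witness within the range → none.

none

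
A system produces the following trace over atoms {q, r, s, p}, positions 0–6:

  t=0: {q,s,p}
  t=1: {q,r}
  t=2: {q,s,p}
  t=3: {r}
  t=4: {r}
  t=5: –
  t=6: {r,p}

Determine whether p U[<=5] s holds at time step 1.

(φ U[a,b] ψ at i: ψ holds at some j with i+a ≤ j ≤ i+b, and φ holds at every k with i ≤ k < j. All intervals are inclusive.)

False

Need some j in [1,6] with s, and p at every k in [1,j-1].
  j=1: s false.
  j=2: s holds, but p fails at k=1 → not this j.
  j=3: s false.
  j=4: s false.
  j=5: s false.
  j=6: s false.
No j in the window works → until fails.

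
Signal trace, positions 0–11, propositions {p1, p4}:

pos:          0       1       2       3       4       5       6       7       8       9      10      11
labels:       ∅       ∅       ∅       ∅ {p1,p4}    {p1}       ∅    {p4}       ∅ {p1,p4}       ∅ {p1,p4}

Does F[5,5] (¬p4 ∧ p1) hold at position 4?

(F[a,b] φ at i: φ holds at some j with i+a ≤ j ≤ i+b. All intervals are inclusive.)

Check (¬p4 ∧ p1) at each j in [9,9]:
  j=9: false
No position in the window satisfies it → formula fails.

No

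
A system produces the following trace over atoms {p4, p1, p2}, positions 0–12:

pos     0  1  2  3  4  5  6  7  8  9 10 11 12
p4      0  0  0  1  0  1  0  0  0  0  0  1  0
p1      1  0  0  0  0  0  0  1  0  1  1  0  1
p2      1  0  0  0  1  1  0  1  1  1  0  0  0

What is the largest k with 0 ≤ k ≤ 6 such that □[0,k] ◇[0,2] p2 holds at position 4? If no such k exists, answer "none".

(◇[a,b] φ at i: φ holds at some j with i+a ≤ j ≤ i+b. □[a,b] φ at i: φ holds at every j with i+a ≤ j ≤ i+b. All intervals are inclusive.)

◇[0,2] p2 must hold from j=4 onward; find where it first fails.
  j=4: holds
  j=5: holds
  j=6: holds
  j=7: holds
  j=8: holds
  j=9: holds
  j=10: fails
Holds on [4,9], so largest k = 5.

5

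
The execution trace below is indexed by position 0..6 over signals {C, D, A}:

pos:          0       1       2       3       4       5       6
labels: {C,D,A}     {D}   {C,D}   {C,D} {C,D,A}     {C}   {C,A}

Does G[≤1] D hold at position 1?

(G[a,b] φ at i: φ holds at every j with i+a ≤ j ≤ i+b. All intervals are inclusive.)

Yes

Check D at every j in [1,2]:
  j=1: true
  j=2: true
All positions satisfy it → formula holds.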